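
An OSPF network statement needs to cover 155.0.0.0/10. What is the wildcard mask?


Subnet mask: 255.192.0.0
Wildcard = 255.255.255.255 - subnet mask
255 - 255 = 0
255 - 192 = 63
255 - 0 = 255
255 - 0 = 255
Wildcard: 0.63.255.255


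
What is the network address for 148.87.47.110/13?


IP:   10010100.01010111.00101111.01101110
Mask: 11111111.11111000.00000000.00000000
AND operation:
Net:  10010100.01010000.00000000.00000000
Network: 148.80.0.0/13


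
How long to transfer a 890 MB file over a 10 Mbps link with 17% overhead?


Effective throughput = 10 * (1 - 17/100) = 8.3 Mbps
File size in Mb = 890 * 8 = 7120 Mb
Time = 7120 / 8.3
Time = 857.8313 seconds


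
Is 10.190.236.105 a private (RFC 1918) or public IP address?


RFC 1918 private ranges:
  10.0.0.0/8 (10.0.0.0 - 10.255.255.255)
  172.16.0.0/12 (172.16.0.0 - 172.31.255.255)
  192.168.0.0/16 (192.168.0.0 - 192.168.255.255)
Private (in 10.0.0.0/8)


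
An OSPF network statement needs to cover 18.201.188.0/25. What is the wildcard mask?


Subnet mask: 255.255.255.128
Wildcard = 255.255.255.255 - subnet mask
255 - 255 = 0
255 - 255 = 0
255 - 255 = 0
255 - 128 = 127
Wildcard: 0.0.0.127


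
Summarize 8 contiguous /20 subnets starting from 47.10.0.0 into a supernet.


Original prefix: /20
Number of subnets: 8 = 2^3
New prefix = 20 - 3 = 17
Supernet: 47.10.0.0/17


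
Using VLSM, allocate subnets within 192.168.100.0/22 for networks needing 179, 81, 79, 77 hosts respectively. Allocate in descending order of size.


179 hosts -> /24 (254 usable): 192.168.100.0/24
81 hosts -> /25 (126 usable): 192.168.101.0/25
79 hosts -> /25 (126 usable): 192.168.101.128/25
77 hosts -> /25 (126 usable): 192.168.102.0/25
Allocation: 192.168.100.0/24 (179 hosts, 254 usable); 192.168.101.0/25 (81 hosts, 126 usable); 192.168.101.128/25 (79 hosts, 126 usable); 192.168.102.0/25 (77 hosts, 126 usable)


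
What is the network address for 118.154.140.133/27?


IP:   01110110.10011010.10001100.10000101
Mask: 11111111.11111111.11111111.11100000
AND operation:
Net:  01110110.10011010.10001100.10000000
Network: 118.154.140.128/27


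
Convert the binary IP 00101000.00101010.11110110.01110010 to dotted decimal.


00101000 = 40
00101010 = 42
11110110 = 246
01110010 = 114
IP: 40.42.246.114


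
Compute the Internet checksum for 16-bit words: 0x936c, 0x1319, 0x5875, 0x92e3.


Sum all words (with carry folding):
+ 0x936c = 0x936c
+ 0x1319 = 0xa685
+ 0x5875 = 0xfefa
+ 0x92e3 = 0x91de
One's complement: ~0x91de
Checksum = 0x6e21


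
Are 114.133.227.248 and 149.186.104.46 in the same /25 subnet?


Mask: 255.255.255.128
114.133.227.248 AND mask = 114.133.227.128
149.186.104.46 AND mask = 149.186.104.0
No, different subnets (114.133.227.128 vs 149.186.104.0)


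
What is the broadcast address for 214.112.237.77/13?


Network: 214.112.0.0/13
Host bits = 19
Set all host bits to 1:
Broadcast: 214.119.255.255


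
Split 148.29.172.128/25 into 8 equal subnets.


New prefix = 25 + 3 = 28
Each subnet has 16 addresses
  148.29.172.128/28
  148.29.172.144/28
  148.29.172.160/28
  148.29.172.176/28
  148.29.172.192/28
  148.29.172.208/28
  148.29.172.224/28
  148.29.172.240/28
Subnets: 148.29.172.128/28, 148.29.172.144/28, 148.29.172.160/28, 148.29.172.176/28, 148.29.172.192/28, 148.29.172.208/28, 148.29.172.224/28, 148.29.172.240/28


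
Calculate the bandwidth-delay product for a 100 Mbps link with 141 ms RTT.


BDP = bandwidth * RTT
= 100 Mbps * 141 ms
= 100 * 1e6 * 141 / 1000 bits
= 14100000 bits
= 1762500 bytes
= 1721.1914 KB
BDP = 14100000 bits (1762500 bytes)


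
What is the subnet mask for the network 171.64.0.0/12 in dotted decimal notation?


/12 means 12 network bits, 20 host bits
Binary: 11111111111100000000000000000000
Mask: 255.240.0.0


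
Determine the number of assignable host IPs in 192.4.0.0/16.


Host bits = 32 - 16 = 16
Total addresses = 2^16 = 65536
Usable = total - 2 (network and broadcast)
Usable hosts: 65534


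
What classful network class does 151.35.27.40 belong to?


First octet: 151
Binary: 10010111
10xxxxxx -> Class B (128-191)
Class B, default mask 255.255.0.0 (/16)


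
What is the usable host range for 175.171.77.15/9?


Network: 175.128.0.0
Broadcast: 175.255.255.255
First usable = network + 1
Last usable = broadcast - 1
Range: 175.128.0.1 to 175.255.255.254


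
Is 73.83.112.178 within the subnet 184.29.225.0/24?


Subnet network: 184.29.225.0
Test IP AND mask: 73.83.112.0
No, 73.83.112.178 is not in 184.29.225.0/24


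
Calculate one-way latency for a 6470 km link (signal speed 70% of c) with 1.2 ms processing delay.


Speed = 0.7 * 3e5 km/s = 210000 km/s
Propagation delay = 6470 / 210000 = 0.0308 s = 30.8095 ms
Processing delay = 1.2 ms
Total one-way latency = 32.0095 ms


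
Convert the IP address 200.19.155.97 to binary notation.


200 = 11001000
19 = 00010011
155 = 10011011
97 = 01100001
Binary: 11001000.00010011.10011011.01100001


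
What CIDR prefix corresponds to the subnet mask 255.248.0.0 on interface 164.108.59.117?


Binary: 11111111.11111000.00000000.00000000
Count leading 1s
Prefix: /13


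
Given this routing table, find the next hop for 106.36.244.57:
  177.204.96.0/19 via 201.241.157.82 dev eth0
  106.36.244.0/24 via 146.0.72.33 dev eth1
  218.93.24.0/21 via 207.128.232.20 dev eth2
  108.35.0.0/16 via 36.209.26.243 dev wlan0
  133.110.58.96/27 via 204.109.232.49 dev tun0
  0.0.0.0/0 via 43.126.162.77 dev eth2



Longest prefix match for 106.36.244.57:
  /19 177.204.96.0: no
  /24 106.36.244.0: MATCH
  /21 218.93.24.0: no
  /16 108.35.0.0: no
  /27 133.110.58.96: no
  /0 0.0.0.0: MATCH
Selected: next-hop 146.0.72.33 via eth1 (matched /24)


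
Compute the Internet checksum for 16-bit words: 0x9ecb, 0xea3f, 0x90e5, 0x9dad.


Sum all words (with carry folding):
+ 0x9ecb = 0x9ecb
+ 0xea3f = 0x890b
+ 0x90e5 = 0x19f1
+ 0x9dad = 0xb79e
One's complement: ~0xb79e
Checksum = 0x4861


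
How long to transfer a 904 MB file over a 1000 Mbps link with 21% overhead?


Effective throughput = 1000 * (1 - 21/100) = 790 Mbps
File size in Mb = 904 * 8 = 7232 Mb
Time = 7232 / 790
Time = 9.1544 seconds


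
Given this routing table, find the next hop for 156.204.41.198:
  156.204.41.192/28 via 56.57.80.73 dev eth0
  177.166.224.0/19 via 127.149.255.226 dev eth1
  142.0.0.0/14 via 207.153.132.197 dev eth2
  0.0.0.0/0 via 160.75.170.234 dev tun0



Longest prefix match for 156.204.41.198:
  /28 156.204.41.192: MATCH
  /19 177.166.224.0: no
  /14 142.0.0.0: no
  /0 0.0.0.0: MATCH
Selected: next-hop 56.57.80.73 via eth0 (matched /28)


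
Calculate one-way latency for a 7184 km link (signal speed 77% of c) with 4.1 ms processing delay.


Speed = 0.77 * 3e5 km/s = 231000 km/s
Propagation delay = 7184 / 231000 = 0.0311 s = 31.0996 ms
Processing delay = 4.1 ms
Total one-way latency = 35.1996 ms


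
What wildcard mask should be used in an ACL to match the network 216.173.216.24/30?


Subnet mask: 255.255.255.252
Wildcard = 255.255.255.255 - subnet mask
255 - 255 = 0
255 - 255 = 0
255 - 255 = 0
255 - 252 = 3
Wildcard: 0.0.0.3


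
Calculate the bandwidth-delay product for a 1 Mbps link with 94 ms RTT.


BDP = bandwidth * RTT
= 1 Mbps * 94 ms
= 1 * 1e6 * 94 / 1000 bits
= 94000 bits
= 11750 bytes
= 11.4746 KB
BDP = 94000 bits (11750 bytes)


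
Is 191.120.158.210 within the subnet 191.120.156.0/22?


Subnet network: 191.120.156.0
Test IP AND mask: 191.120.156.0
Yes, 191.120.158.210 is in 191.120.156.0/22


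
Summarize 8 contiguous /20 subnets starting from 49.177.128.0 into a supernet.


Original prefix: /20
Number of subnets: 8 = 2^3
New prefix = 20 - 3 = 17
Supernet: 49.177.128.0/17


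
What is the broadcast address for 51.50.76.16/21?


Network: 51.50.72.0/21
Host bits = 11
Set all host bits to 1:
Broadcast: 51.50.79.255


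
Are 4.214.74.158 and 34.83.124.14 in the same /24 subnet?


Mask: 255.255.255.0
4.214.74.158 AND mask = 4.214.74.0
34.83.124.14 AND mask = 34.83.124.0
No, different subnets (4.214.74.0 vs 34.83.124.0)


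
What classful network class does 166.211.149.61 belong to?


First octet: 166
Binary: 10100110
10xxxxxx -> Class B (128-191)
Class B, default mask 255.255.0.0 (/16)


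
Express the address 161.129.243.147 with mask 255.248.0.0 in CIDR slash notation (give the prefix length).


Binary: 11111111.11111000.00000000.00000000
Count leading 1s
Prefix: /13


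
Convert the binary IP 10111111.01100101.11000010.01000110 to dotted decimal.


10111111 = 191
01100101 = 101
11000010 = 194
01000110 = 70
IP: 191.101.194.70


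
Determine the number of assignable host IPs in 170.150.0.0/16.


Host bits = 32 - 16 = 16
Total addresses = 2^16 = 65536
Usable = total - 2 (network and broadcast)
Usable hosts: 65534


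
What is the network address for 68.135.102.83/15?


IP:   01000100.10000111.01100110.01010011
Mask: 11111111.11111110.00000000.00000000
AND operation:
Net:  01000100.10000110.00000000.00000000
Network: 68.134.0.0/15


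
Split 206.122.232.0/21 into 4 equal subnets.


New prefix = 21 + 2 = 23
Each subnet has 512 addresses
  206.122.232.0/23
  206.122.234.0/23
  206.122.236.0/23
  206.122.238.0/23
Subnets: 206.122.232.0/23, 206.122.234.0/23, 206.122.236.0/23, 206.122.238.0/23


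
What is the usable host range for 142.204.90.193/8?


Network: 142.0.0.0
Broadcast: 142.255.255.255
First usable = network + 1
Last usable = broadcast - 1
Range: 142.0.0.1 to 142.255.255.254


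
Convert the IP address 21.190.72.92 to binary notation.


21 = 00010101
190 = 10111110
72 = 01001000
92 = 01011100
Binary: 00010101.10111110.01001000.01011100


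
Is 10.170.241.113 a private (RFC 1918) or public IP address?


RFC 1918 private ranges:
  10.0.0.0/8 (10.0.0.0 - 10.255.255.255)
  172.16.0.0/12 (172.16.0.0 - 172.31.255.255)
  192.168.0.0/16 (192.168.0.0 - 192.168.255.255)
Private (in 10.0.0.0/8)


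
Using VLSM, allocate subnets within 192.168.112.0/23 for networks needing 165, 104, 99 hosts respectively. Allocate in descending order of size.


165 hosts -> /24 (254 usable): 192.168.112.0/24
104 hosts -> /25 (126 usable): 192.168.113.0/25
99 hosts -> /25 (126 usable): 192.168.113.128/25
Allocation: 192.168.112.0/24 (165 hosts, 254 usable); 192.168.113.0/25 (104 hosts, 126 usable); 192.168.113.128/25 (99 hosts, 126 usable)


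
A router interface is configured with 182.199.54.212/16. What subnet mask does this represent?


/16 means 16 network bits, 16 host bits
Binary: 11111111111111110000000000000000
Mask: 255.255.0.0


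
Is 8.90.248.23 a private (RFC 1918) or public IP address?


RFC 1918 private ranges:
  10.0.0.0/8 (10.0.0.0 - 10.255.255.255)
  172.16.0.0/12 (172.16.0.0 - 172.31.255.255)
  192.168.0.0/16 (192.168.0.0 - 192.168.255.255)
Public (not in any RFC 1918 range)


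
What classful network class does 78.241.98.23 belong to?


First octet: 78
Binary: 01001110
0xxxxxxx -> Class A (1-126)
Class A, default mask 255.0.0.0 (/8)


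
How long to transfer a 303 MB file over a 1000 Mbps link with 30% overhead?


Effective throughput = 1000 * (1 - 30/100) = 700 Mbps
File size in Mb = 303 * 8 = 2424 Mb
Time = 2424 / 700
Time = 3.4629 seconds


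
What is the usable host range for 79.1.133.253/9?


Network: 79.0.0.0
Broadcast: 79.127.255.255
First usable = network + 1
Last usable = broadcast - 1
Range: 79.0.0.1 to 79.127.255.254


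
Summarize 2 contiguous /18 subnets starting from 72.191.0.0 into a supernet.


Original prefix: /18
Number of subnets: 2 = 2^1
New prefix = 18 - 1 = 17
Supernet: 72.191.0.0/17


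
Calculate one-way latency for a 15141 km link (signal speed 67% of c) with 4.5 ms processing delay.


Speed = 0.67 * 3e5 km/s = 201000 km/s
Propagation delay = 15141 / 201000 = 0.0753 s = 75.3284 ms
Processing delay = 4.5 ms
Total one-way latency = 79.8284 ms


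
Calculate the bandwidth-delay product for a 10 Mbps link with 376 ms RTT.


BDP = bandwidth * RTT
= 10 Mbps * 376 ms
= 10 * 1e6 * 376 / 1000 bits
= 3760000 bits
= 470000 bytes
= 458.9844 KB
BDP = 3760000 bits (470000 bytes)


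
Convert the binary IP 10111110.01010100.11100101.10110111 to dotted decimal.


10111110 = 190
01010100 = 84
11100101 = 229
10110111 = 183
IP: 190.84.229.183


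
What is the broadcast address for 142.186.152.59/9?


Network: 142.128.0.0/9
Host bits = 23
Set all host bits to 1:
Broadcast: 142.255.255.255


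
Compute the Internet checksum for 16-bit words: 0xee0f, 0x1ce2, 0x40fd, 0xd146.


Sum all words (with carry folding):
+ 0xee0f = 0xee0f
+ 0x1ce2 = 0x0af2
+ 0x40fd = 0x4bef
+ 0xd146 = 0x1d36
One's complement: ~0x1d36
Checksum = 0xe2c9


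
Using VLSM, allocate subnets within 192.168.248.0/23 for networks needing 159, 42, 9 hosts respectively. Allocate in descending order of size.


159 hosts -> /24 (254 usable): 192.168.248.0/24
42 hosts -> /26 (62 usable): 192.168.249.0/26
9 hosts -> /28 (14 usable): 192.168.249.64/28
Allocation: 192.168.248.0/24 (159 hosts, 254 usable); 192.168.249.0/26 (42 hosts, 62 usable); 192.168.249.64/28 (9 hosts, 14 usable)


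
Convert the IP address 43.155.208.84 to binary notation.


43 = 00101011
155 = 10011011
208 = 11010000
84 = 01010100
Binary: 00101011.10011011.11010000.01010100


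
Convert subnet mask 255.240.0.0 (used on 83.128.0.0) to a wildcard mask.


Subnet mask: 255.240.0.0
Wildcard = 255.255.255.255 - subnet mask
255 - 255 = 0
255 - 240 = 15
255 - 0 = 255
255 - 0 = 255
Wildcard: 0.15.255.255


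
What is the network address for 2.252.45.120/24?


IP:   00000010.11111100.00101101.01111000
Mask: 11111111.11111111.11111111.00000000
AND operation:
Net:  00000010.11111100.00101101.00000000
Network: 2.252.45.0/24


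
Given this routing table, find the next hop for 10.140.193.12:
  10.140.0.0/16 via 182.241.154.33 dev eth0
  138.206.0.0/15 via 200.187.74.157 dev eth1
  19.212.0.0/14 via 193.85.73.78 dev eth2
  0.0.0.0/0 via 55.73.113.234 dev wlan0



Longest prefix match for 10.140.193.12:
  /16 10.140.0.0: MATCH
  /15 138.206.0.0: no
  /14 19.212.0.0: no
  /0 0.0.0.0: MATCH
Selected: next-hop 182.241.154.33 via eth0 (matched /16)


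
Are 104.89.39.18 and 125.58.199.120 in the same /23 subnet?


Mask: 255.255.254.0
104.89.39.18 AND mask = 104.89.38.0
125.58.199.120 AND mask = 125.58.198.0
No, different subnets (104.89.38.0 vs 125.58.198.0)


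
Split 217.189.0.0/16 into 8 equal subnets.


New prefix = 16 + 3 = 19
Each subnet has 8192 addresses
  217.189.0.0/19
  217.189.32.0/19
  217.189.64.0/19
  217.189.96.0/19
  217.189.128.0/19
  217.189.160.0/19
  217.189.192.0/19
  217.189.224.0/19
Subnets: 217.189.0.0/19, 217.189.32.0/19, 217.189.64.0/19, 217.189.96.0/19, 217.189.128.0/19, 217.189.160.0/19, 217.189.192.0/19, 217.189.224.0/19


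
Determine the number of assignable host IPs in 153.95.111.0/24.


Host bits = 32 - 24 = 8
Total addresses = 2^8 = 256
Usable = total - 2 (network and broadcast)
Usable hosts: 254


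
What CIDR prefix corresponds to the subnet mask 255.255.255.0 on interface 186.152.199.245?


Binary: 11111111.11111111.11111111.00000000
Count leading 1s
Prefix: /24


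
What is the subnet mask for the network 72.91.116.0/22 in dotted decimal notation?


/22 means 22 network bits, 10 host bits
Binary: 11111111111111111111110000000000
Mask: 255.255.252.0


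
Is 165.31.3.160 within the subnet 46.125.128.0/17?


Subnet network: 46.125.128.0
Test IP AND mask: 165.31.0.0
No, 165.31.3.160 is not in 46.125.128.0/17


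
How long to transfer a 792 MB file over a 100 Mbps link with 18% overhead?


Effective throughput = 100 * (1 - 18/100) = 82 Mbps
File size in Mb = 792 * 8 = 6336 Mb
Time = 6336 / 82
Time = 77.2683 seconds


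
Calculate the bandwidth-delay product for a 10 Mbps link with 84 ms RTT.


BDP = bandwidth * RTT
= 10 Mbps * 84 ms
= 10 * 1e6 * 84 / 1000 bits
= 840000 bits
= 105000 bytes
= 102.5391 KB
BDP = 840000 bits (105000 bytes)


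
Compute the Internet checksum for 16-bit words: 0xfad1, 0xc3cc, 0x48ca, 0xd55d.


Sum all words (with carry folding):
+ 0xfad1 = 0xfad1
+ 0xc3cc = 0xbe9e
+ 0x48ca = 0x0769
+ 0xd55d = 0xdcc6
One's complement: ~0xdcc6
Checksum = 0x2339


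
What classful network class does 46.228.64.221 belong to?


First octet: 46
Binary: 00101110
0xxxxxxx -> Class A (1-126)
Class A, default mask 255.0.0.0 (/8)


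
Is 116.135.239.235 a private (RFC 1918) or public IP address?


RFC 1918 private ranges:
  10.0.0.0/8 (10.0.0.0 - 10.255.255.255)
  172.16.0.0/12 (172.16.0.0 - 172.31.255.255)
  192.168.0.0/16 (192.168.0.0 - 192.168.255.255)
Public (not in any RFC 1918 range)


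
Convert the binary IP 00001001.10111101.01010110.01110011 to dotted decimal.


00001001 = 9
10111101 = 189
01010110 = 86
01110011 = 115
IP: 9.189.86.115


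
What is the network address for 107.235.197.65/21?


IP:   01101011.11101011.11000101.01000001
Mask: 11111111.11111111.11111000.00000000
AND operation:
Net:  01101011.11101011.11000000.00000000
Network: 107.235.192.0/21


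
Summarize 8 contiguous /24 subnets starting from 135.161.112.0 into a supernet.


Original prefix: /24
Number of subnets: 8 = 2^3
New prefix = 24 - 3 = 21
Supernet: 135.161.112.0/21


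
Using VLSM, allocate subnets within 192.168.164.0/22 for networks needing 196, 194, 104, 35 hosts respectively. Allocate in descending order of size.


196 hosts -> /24 (254 usable): 192.168.164.0/24
194 hosts -> /24 (254 usable): 192.168.165.0/24
104 hosts -> /25 (126 usable): 192.168.166.0/25
35 hosts -> /26 (62 usable): 192.168.166.128/26
Allocation: 192.168.164.0/24 (196 hosts, 254 usable); 192.168.165.0/24 (194 hosts, 254 usable); 192.168.166.0/25 (104 hosts, 126 usable); 192.168.166.128/26 (35 hosts, 62 usable)


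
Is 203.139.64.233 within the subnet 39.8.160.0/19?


Subnet network: 39.8.160.0
Test IP AND mask: 203.139.64.0
No, 203.139.64.233 is not in 39.8.160.0/19


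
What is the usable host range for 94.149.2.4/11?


Network: 94.128.0.0
Broadcast: 94.159.255.255
First usable = network + 1
Last usable = broadcast - 1
Range: 94.128.0.1 to 94.159.255.254


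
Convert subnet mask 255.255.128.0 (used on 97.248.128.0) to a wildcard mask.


Subnet mask: 255.255.128.0
Wildcard = 255.255.255.255 - subnet mask
255 - 255 = 0
255 - 255 = 0
255 - 128 = 127
255 - 0 = 255
Wildcard: 0.0.127.255


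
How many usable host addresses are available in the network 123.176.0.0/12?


Host bits = 32 - 12 = 20
Total addresses = 2^20 = 1048576
Usable = total - 2 (network and broadcast)
Usable hosts: 1048574


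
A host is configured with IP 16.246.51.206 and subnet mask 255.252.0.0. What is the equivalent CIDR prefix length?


Binary: 11111111.11111100.00000000.00000000
Count leading 1s
Prefix: /14


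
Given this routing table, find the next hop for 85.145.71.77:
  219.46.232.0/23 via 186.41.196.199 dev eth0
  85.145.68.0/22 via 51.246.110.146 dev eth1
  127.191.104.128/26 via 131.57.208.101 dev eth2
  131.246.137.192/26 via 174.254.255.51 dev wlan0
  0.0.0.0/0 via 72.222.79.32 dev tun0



Longest prefix match for 85.145.71.77:
  /23 219.46.232.0: no
  /22 85.145.68.0: MATCH
  /26 127.191.104.128: no
  /26 131.246.137.192: no
  /0 0.0.0.0: MATCH
Selected: next-hop 51.246.110.146 via eth1 (matched /22)


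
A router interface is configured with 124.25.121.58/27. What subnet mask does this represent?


/27 means 27 network bits, 5 host bits
Binary: 11111111111111111111111111100000
Mask: 255.255.255.224


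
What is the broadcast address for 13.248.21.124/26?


Network: 13.248.21.64/26
Host bits = 6
Set all host bits to 1:
Broadcast: 13.248.21.127


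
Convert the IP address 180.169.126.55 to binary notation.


180 = 10110100
169 = 10101001
126 = 01111110
55 = 00110111
Binary: 10110100.10101001.01111110.00110111


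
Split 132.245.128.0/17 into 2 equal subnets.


New prefix = 17 + 1 = 18
Each subnet has 16384 addresses
  132.245.128.0/18
  132.245.192.0/18
Subnets: 132.245.128.0/18, 132.245.192.0/18


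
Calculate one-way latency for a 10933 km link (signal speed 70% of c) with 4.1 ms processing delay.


Speed = 0.7 * 3e5 km/s = 210000 km/s
Propagation delay = 10933 / 210000 = 0.0521 s = 52.0619 ms
Processing delay = 4.1 ms
Total one-way latency = 56.1619 ms


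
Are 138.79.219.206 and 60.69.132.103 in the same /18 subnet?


Mask: 255.255.192.0
138.79.219.206 AND mask = 138.79.192.0
60.69.132.103 AND mask = 60.69.128.0
No, different subnets (138.79.192.0 vs 60.69.128.0)


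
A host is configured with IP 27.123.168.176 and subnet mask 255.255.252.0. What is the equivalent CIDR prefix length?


Binary: 11111111.11111111.11111100.00000000
Count leading 1s
Prefix: /22


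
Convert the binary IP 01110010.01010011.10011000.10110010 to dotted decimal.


01110010 = 114
01010011 = 83
10011000 = 152
10110010 = 178
IP: 114.83.152.178


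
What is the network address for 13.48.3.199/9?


IP:   00001101.00110000.00000011.11000111
Mask: 11111111.10000000.00000000.00000000
AND operation:
Net:  00001101.00000000.00000000.00000000
Network: 13.0.0.0/9


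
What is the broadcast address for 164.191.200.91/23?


Network: 164.191.200.0/23
Host bits = 9
Set all host bits to 1:
Broadcast: 164.191.201.255


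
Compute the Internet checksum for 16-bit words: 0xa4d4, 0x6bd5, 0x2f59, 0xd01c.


Sum all words (with carry folding):
+ 0xa4d4 = 0xa4d4
+ 0x6bd5 = 0x10aa
+ 0x2f59 = 0x4003
+ 0xd01c = 0x1020
One's complement: ~0x1020
Checksum = 0xefdf


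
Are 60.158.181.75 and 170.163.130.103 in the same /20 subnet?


Mask: 255.255.240.0
60.158.181.75 AND mask = 60.158.176.0
170.163.130.103 AND mask = 170.163.128.0
No, different subnets (60.158.176.0 vs 170.163.128.0)


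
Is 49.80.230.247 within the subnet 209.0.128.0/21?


Subnet network: 209.0.128.0
Test IP AND mask: 49.80.224.0
No, 49.80.230.247 is not in 209.0.128.0/21


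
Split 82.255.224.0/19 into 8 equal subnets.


New prefix = 19 + 3 = 22
Each subnet has 1024 addresses
  82.255.224.0/22
  82.255.228.0/22
  82.255.232.0/22
  82.255.236.0/22
  82.255.240.0/22
  82.255.244.0/22
  82.255.248.0/22
  82.255.252.0/22
Subnets: 82.255.224.0/22, 82.255.228.0/22, 82.255.232.0/22, 82.255.236.0/22, 82.255.240.0/22, 82.255.244.0/22, 82.255.248.0/22, 82.255.252.0/22


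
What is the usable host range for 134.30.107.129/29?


Network: 134.30.107.128
Broadcast: 134.30.107.135
First usable = network + 1
Last usable = broadcast - 1
Range: 134.30.107.129 to 134.30.107.134


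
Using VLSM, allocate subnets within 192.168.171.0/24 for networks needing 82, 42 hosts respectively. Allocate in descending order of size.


82 hosts -> /25 (126 usable): 192.168.171.0/25
42 hosts -> /26 (62 usable): 192.168.171.128/26
Allocation: 192.168.171.0/25 (82 hosts, 126 usable); 192.168.171.128/26 (42 hosts, 62 usable)


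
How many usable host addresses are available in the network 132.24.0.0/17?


Host bits = 32 - 17 = 15
Total addresses = 2^15 = 32768
Usable = total - 2 (network and broadcast)
Usable hosts: 32766


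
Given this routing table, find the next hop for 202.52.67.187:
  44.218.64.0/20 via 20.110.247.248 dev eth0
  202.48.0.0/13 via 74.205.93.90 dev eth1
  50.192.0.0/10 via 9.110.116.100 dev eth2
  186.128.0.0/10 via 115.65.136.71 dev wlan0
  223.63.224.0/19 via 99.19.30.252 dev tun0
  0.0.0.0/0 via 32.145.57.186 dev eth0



Longest prefix match for 202.52.67.187:
  /20 44.218.64.0: no
  /13 202.48.0.0: MATCH
  /10 50.192.0.0: no
  /10 186.128.0.0: no
  /19 223.63.224.0: no
  /0 0.0.0.0: MATCH
Selected: next-hop 74.205.93.90 via eth1 (matched /13)


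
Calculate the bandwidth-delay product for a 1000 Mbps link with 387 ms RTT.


BDP = bandwidth * RTT
= 1000 Mbps * 387 ms
= 1000 * 1e6 * 387 / 1000 bits
= 387000000 bits
= 48375000 bytes
= 47241.2109 KB
BDP = 387000000 bits (48375000 bytes)


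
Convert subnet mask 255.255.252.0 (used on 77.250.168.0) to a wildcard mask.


Subnet mask: 255.255.252.0
Wildcard = 255.255.255.255 - subnet mask
255 - 255 = 0
255 - 255 = 0
255 - 252 = 3
255 - 0 = 255
Wildcard: 0.0.3.255


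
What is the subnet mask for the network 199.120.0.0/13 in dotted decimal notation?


/13 means 13 network bits, 19 host bits
Binary: 11111111111110000000000000000000
Mask: 255.248.0.0


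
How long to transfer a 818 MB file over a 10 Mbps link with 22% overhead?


Effective throughput = 10 * (1 - 22/100) = 7.8 Mbps
File size in Mb = 818 * 8 = 6544 Mb
Time = 6544 / 7.8
Time = 838.9744 seconds


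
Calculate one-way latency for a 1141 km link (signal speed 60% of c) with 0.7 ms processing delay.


Speed = 0.6 * 3e5 km/s = 180000 km/s
Propagation delay = 1141 / 180000 = 0.0063 s = 6.3389 ms
Processing delay = 0.7 ms
Total one-way latency = 7.0389 ms


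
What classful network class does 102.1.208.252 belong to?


First octet: 102
Binary: 01100110
0xxxxxxx -> Class A (1-126)
Class A, default mask 255.0.0.0 (/8)


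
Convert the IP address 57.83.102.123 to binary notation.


57 = 00111001
83 = 01010011
102 = 01100110
123 = 01111011
Binary: 00111001.01010011.01100110.01111011


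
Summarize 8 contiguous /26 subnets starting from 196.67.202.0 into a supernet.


Original prefix: /26
Number of subnets: 8 = 2^3
New prefix = 26 - 3 = 23
Supernet: 196.67.202.0/23


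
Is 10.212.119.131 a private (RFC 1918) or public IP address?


RFC 1918 private ranges:
  10.0.0.0/8 (10.0.0.0 - 10.255.255.255)
  172.16.0.0/12 (172.16.0.0 - 172.31.255.255)
  192.168.0.0/16 (192.168.0.0 - 192.168.255.255)
Private (in 10.0.0.0/8)


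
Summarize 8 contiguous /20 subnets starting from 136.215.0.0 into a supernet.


Original prefix: /20
Number of subnets: 8 = 2^3
New prefix = 20 - 3 = 17
Supernet: 136.215.0.0/17


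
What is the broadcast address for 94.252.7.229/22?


Network: 94.252.4.0/22
Host bits = 10
Set all host bits to 1:
Broadcast: 94.252.7.255


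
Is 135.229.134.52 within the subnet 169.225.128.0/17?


Subnet network: 169.225.128.0
Test IP AND mask: 135.229.128.0
No, 135.229.134.52 is not in 169.225.128.0/17


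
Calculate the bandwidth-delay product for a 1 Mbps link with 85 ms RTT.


BDP = bandwidth * RTT
= 1 Mbps * 85 ms
= 1 * 1e6 * 85 / 1000 bits
= 85000 bits
= 10625 bytes
= 10.376 KB
BDP = 85000 bits (10625 bytes)


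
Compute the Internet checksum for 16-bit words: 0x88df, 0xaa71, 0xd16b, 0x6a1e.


Sum all words (with carry folding):
+ 0x88df = 0x88df
+ 0xaa71 = 0x3351
+ 0xd16b = 0x04bd
+ 0x6a1e = 0x6edb
One's complement: ~0x6edb
Checksum = 0x9124


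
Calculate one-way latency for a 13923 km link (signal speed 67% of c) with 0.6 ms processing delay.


Speed = 0.67 * 3e5 km/s = 201000 km/s
Propagation delay = 13923 / 201000 = 0.0693 s = 69.2687 ms
Processing delay = 0.6 ms
Total one-way latency = 69.8687 ms


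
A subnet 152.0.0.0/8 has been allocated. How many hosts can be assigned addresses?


Host bits = 32 - 8 = 24
Total addresses = 2^24 = 16777216
Usable = total - 2 (network and broadcast)
Usable hosts: 16777214


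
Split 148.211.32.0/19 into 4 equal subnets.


New prefix = 19 + 2 = 21
Each subnet has 2048 addresses
  148.211.32.0/21
  148.211.40.0/21
  148.211.48.0/21
  148.211.56.0/21
Subnets: 148.211.32.0/21, 148.211.40.0/21, 148.211.48.0/21, 148.211.56.0/21


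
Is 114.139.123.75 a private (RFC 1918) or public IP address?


RFC 1918 private ranges:
  10.0.0.0/8 (10.0.0.0 - 10.255.255.255)
  172.16.0.0/12 (172.16.0.0 - 172.31.255.255)
  192.168.0.0/16 (192.168.0.0 - 192.168.255.255)
Public (not in any RFC 1918 range)


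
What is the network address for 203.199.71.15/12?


IP:   11001011.11000111.01000111.00001111
Mask: 11111111.11110000.00000000.00000000
AND operation:
Net:  11001011.11000000.00000000.00000000
Network: 203.192.0.0/12


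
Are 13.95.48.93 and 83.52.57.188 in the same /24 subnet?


Mask: 255.255.255.0
13.95.48.93 AND mask = 13.95.48.0
83.52.57.188 AND mask = 83.52.57.0
No, different subnets (13.95.48.0 vs 83.52.57.0)


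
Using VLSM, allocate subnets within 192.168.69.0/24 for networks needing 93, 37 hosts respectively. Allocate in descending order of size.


93 hosts -> /25 (126 usable): 192.168.69.0/25
37 hosts -> /26 (62 usable): 192.168.69.128/26
Allocation: 192.168.69.0/25 (93 hosts, 126 usable); 192.168.69.128/26 (37 hosts, 62 usable)


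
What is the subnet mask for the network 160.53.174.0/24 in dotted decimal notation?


/24 means 24 network bits, 8 host bits
Binary: 11111111111111111111111100000000
Mask: 255.255.255.0


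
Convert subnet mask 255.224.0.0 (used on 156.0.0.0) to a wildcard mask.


Subnet mask: 255.224.0.0
Wildcard = 255.255.255.255 - subnet mask
255 - 255 = 0
255 - 224 = 31
255 - 0 = 255
255 - 0 = 255
Wildcard: 0.31.255.255


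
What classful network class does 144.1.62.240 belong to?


First octet: 144
Binary: 10010000
10xxxxxx -> Class B (128-191)
Class B, default mask 255.255.0.0 (/16)


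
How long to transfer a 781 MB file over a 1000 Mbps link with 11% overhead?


Effective throughput = 1000 * (1 - 11/100) = 890 Mbps
File size in Mb = 781 * 8 = 6248 Mb
Time = 6248 / 890
Time = 7.0202 seconds


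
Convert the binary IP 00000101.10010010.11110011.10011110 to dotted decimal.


00000101 = 5
10010010 = 146
11110011 = 243
10011110 = 158
IP: 5.146.243.158


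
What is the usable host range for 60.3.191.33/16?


Network: 60.3.0.0
Broadcast: 60.3.255.255
First usable = network + 1
Last usable = broadcast - 1
Range: 60.3.0.1 to 60.3.255.254


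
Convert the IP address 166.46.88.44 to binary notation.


166 = 10100110
46 = 00101110
88 = 01011000
44 = 00101100
Binary: 10100110.00101110.01011000.00101100


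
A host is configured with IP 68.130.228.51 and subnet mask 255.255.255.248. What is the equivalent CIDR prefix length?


Binary: 11111111.11111111.11111111.11111000
Count leading 1s
Prefix: /29


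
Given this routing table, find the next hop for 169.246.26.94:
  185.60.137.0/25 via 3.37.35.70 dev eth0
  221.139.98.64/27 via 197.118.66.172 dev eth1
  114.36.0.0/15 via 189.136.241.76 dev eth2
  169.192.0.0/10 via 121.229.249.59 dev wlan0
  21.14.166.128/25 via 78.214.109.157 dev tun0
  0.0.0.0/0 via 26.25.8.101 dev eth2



Longest prefix match for 169.246.26.94:
  /25 185.60.137.0: no
  /27 221.139.98.64: no
  /15 114.36.0.0: no
  /10 169.192.0.0: MATCH
  /25 21.14.166.128: no
  /0 0.0.0.0: MATCH
Selected: next-hop 121.229.249.59 via wlan0 (matched /10)


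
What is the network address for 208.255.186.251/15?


IP:   11010000.11111111.10111010.11111011
Mask: 11111111.11111110.00000000.00000000
AND operation:
Net:  11010000.11111110.00000000.00000000
Network: 208.254.0.0/15


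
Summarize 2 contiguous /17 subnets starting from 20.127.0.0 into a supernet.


Original prefix: /17
Number of subnets: 2 = 2^1
New prefix = 17 - 1 = 16
Supernet: 20.127.0.0/16


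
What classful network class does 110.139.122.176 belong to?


First octet: 110
Binary: 01101110
0xxxxxxx -> Class A (1-126)
Class A, default mask 255.0.0.0 (/8)


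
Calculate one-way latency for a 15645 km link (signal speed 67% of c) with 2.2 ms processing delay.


Speed = 0.67 * 3e5 km/s = 201000 km/s
Propagation delay = 15645 / 201000 = 0.0778 s = 77.8358 ms
Processing delay = 2.2 ms
Total one-way latency = 80.0358 ms


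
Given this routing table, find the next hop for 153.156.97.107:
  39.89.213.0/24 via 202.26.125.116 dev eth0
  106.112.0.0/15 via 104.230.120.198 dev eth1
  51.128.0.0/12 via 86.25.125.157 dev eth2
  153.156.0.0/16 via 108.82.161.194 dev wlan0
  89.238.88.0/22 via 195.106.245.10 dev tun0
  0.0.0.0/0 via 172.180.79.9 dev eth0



Longest prefix match for 153.156.97.107:
  /24 39.89.213.0: no
  /15 106.112.0.0: no
  /12 51.128.0.0: no
  /16 153.156.0.0: MATCH
  /22 89.238.88.0: no
  /0 0.0.0.0: MATCH
Selected: next-hop 108.82.161.194 via wlan0 (matched /16)


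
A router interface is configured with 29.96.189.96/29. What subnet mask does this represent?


/29 means 29 network bits, 3 host bits
Binary: 11111111111111111111111111111000
Mask: 255.255.255.248


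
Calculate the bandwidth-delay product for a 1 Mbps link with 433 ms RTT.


BDP = bandwidth * RTT
= 1 Mbps * 433 ms
= 1 * 1e6 * 433 / 1000 bits
= 433000 bits
= 54125 bytes
= 52.8564 KB
BDP = 433000 bits (54125 bytes)


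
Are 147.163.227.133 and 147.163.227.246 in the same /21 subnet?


Mask: 255.255.248.0
147.163.227.133 AND mask = 147.163.224.0
147.163.227.246 AND mask = 147.163.224.0
Yes, same subnet (147.163.224.0)


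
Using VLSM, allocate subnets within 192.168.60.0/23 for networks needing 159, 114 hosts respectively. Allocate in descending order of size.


159 hosts -> /24 (254 usable): 192.168.60.0/24
114 hosts -> /25 (126 usable): 192.168.61.0/25
Allocation: 192.168.60.0/24 (159 hosts, 254 usable); 192.168.61.0/25 (114 hosts, 126 usable)


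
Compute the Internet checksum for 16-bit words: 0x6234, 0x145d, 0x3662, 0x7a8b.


Sum all words (with carry folding):
+ 0x6234 = 0x6234
+ 0x145d = 0x7691
+ 0x3662 = 0xacf3
+ 0x7a8b = 0x277f
One's complement: ~0x277f
Checksum = 0xd880


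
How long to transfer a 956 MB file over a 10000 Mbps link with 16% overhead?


Effective throughput = 10000 * (1 - 16/100) = 8400 Mbps
File size in Mb = 956 * 8 = 7648 Mb
Time = 7648 / 8400
Time = 0.9105 seconds


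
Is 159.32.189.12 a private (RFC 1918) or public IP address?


RFC 1918 private ranges:
  10.0.0.0/8 (10.0.0.0 - 10.255.255.255)
  172.16.0.0/12 (172.16.0.0 - 172.31.255.255)
  192.168.0.0/16 (192.168.0.0 - 192.168.255.255)
Public (not in any RFC 1918 range)


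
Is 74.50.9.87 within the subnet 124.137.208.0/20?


Subnet network: 124.137.208.0
Test IP AND mask: 74.50.0.0
No, 74.50.9.87 is not in 124.137.208.0/20


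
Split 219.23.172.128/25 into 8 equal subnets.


New prefix = 25 + 3 = 28
Each subnet has 16 addresses
  219.23.172.128/28
  219.23.172.144/28
  219.23.172.160/28
  219.23.172.176/28
  219.23.172.192/28
  219.23.172.208/28
  219.23.172.224/28
  219.23.172.240/28
Subnets: 219.23.172.128/28, 219.23.172.144/28, 219.23.172.160/28, 219.23.172.176/28, 219.23.172.192/28, 219.23.172.208/28, 219.23.172.224/28, 219.23.172.240/28


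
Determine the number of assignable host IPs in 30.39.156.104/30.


Host bits = 32 - 30 = 2
Total addresses = 2^2 = 4
Usable = total - 2 (network and broadcast)
Usable hosts: 2


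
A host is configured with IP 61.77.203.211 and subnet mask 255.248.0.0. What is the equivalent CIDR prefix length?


Binary: 11111111.11111000.00000000.00000000
Count leading 1s
Prefix: /13


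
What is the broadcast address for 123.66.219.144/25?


Network: 123.66.219.128/25
Host bits = 7
Set all host bits to 1:
Broadcast: 123.66.219.255


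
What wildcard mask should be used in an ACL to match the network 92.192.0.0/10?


Subnet mask: 255.192.0.0
Wildcard = 255.255.255.255 - subnet mask
255 - 255 = 0
255 - 192 = 63
255 - 0 = 255
255 - 0 = 255
Wildcard: 0.63.255.255


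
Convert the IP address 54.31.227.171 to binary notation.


54 = 00110110
31 = 00011111
227 = 11100011
171 = 10101011
Binary: 00110110.00011111.11100011.10101011


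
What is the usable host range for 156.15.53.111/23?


Network: 156.15.52.0
Broadcast: 156.15.53.255
First usable = network + 1
Last usable = broadcast - 1
Range: 156.15.52.1 to 156.15.53.254


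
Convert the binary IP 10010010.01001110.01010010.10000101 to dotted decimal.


10010010 = 146
01001110 = 78
01010010 = 82
10000101 = 133
IP: 146.78.82.133


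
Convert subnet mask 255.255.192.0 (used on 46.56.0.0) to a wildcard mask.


Subnet mask: 255.255.192.0
Wildcard = 255.255.255.255 - subnet mask
255 - 255 = 0
255 - 255 = 0
255 - 192 = 63
255 - 0 = 255
Wildcard: 0.0.63.255


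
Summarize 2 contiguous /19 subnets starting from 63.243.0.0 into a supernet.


Original prefix: /19
Number of subnets: 2 = 2^1
New prefix = 19 - 1 = 18
Supernet: 63.243.0.0/18


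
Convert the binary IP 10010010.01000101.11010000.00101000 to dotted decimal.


10010010 = 146
01000101 = 69
11010000 = 208
00101000 = 40
IP: 146.69.208.40


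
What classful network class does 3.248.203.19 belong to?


First octet: 3
Binary: 00000011
0xxxxxxx -> Class A (1-126)
Class A, default mask 255.0.0.0 (/8)


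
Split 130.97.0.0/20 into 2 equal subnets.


New prefix = 20 + 1 = 21
Each subnet has 2048 addresses
  130.97.0.0/21
  130.97.8.0/21
Subnets: 130.97.0.0/21, 130.97.8.0/21


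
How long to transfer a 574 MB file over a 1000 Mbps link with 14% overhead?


Effective throughput = 1000 * (1 - 14/100) = 860 Mbps
File size in Mb = 574 * 8 = 4592 Mb
Time = 4592 / 860
Time = 5.3395 seconds


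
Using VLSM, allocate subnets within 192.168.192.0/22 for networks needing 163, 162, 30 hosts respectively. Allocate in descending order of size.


163 hosts -> /24 (254 usable): 192.168.192.0/24
162 hosts -> /24 (254 usable): 192.168.193.0/24
30 hosts -> /27 (30 usable): 192.168.194.0/27
Allocation: 192.168.192.0/24 (163 hosts, 254 usable); 192.168.193.0/24 (162 hosts, 254 usable); 192.168.194.0/27 (30 hosts, 30 usable)


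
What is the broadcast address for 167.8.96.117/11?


Network: 167.0.0.0/11
Host bits = 21
Set all host bits to 1:
Broadcast: 167.31.255.255


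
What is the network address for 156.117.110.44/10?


IP:   10011100.01110101.01101110.00101100
Mask: 11111111.11000000.00000000.00000000
AND operation:
Net:  10011100.01000000.00000000.00000000
Network: 156.64.0.0/10


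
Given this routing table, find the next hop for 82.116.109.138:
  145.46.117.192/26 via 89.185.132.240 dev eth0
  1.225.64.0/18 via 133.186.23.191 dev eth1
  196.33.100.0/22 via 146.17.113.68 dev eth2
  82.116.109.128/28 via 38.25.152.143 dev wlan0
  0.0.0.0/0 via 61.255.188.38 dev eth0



Longest prefix match for 82.116.109.138:
  /26 145.46.117.192: no
  /18 1.225.64.0: no
  /22 196.33.100.0: no
  /28 82.116.109.128: MATCH
  /0 0.0.0.0: MATCH
Selected: next-hop 38.25.152.143 via wlan0 (matched /28)


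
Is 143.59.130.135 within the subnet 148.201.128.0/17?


Subnet network: 148.201.128.0
Test IP AND mask: 143.59.128.0
No, 143.59.130.135 is not in 148.201.128.0/17


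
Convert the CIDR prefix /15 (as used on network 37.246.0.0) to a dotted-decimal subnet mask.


/15 means 15 network bits, 17 host bits
Binary: 11111111111111100000000000000000
Mask: 255.254.0.0


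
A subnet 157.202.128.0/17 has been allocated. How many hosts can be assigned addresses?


Host bits = 32 - 17 = 15
Total addresses = 2^15 = 32768
Usable = total - 2 (network and broadcast)
Usable hosts: 32766


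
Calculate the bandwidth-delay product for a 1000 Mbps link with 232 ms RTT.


BDP = bandwidth * RTT
= 1000 Mbps * 232 ms
= 1000 * 1e6 * 232 / 1000 bits
= 232000000 bits
= 29000000 bytes
= 28320.3125 KB
BDP = 232000000 bits (29000000 bytes)


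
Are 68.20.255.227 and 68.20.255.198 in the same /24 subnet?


Mask: 255.255.255.0
68.20.255.227 AND mask = 68.20.255.0
68.20.255.198 AND mask = 68.20.255.0
Yes, same subnet (68.20.255.0)


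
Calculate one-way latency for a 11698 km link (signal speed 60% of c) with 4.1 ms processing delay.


Speed = 0.6 * 3e5 km/s = 180000 km/s
Propagation delay = 11698 / 180000 = 0.065 s = 64.9889 ms
Processing delay = 4.1 ms
Total one-way latency = 69.0889 ms


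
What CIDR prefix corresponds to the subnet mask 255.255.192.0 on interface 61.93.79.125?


Binary: 11111111.11111111.11000000.00000000
Count leading 1s
Prefix: /18


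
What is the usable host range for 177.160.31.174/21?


Network: 177.160.24.0
Broadcast: 177.160.31.255
First usable = network + 1
Last usable = broadcast - 1
Range: 177.160.24.1 to 177.160.31.254
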